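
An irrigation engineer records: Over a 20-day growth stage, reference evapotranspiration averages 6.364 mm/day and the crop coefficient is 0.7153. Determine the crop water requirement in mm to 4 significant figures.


Approach: apply the crop water requirement relation, CWR = ET0 * Kc * days.
CWR = 6.364 * 0.7153 * 20 = 91.04 mm
Therefore the crop water requirement = 91.04 mm.


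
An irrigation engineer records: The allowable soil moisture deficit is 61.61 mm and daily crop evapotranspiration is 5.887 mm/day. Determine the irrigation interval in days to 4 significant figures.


Approach: apply the irrigation interval relation, interval = SMD / ETc.
interval = 61.61 / 5.887 = 10.47 days
Therefore the irrigation interval = 10.47 days.


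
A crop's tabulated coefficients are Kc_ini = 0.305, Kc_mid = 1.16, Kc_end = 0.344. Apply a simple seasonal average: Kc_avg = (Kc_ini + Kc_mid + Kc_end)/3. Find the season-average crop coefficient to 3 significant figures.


Kc_avg = (0.305 + 1.16 + 0.344)/3 = 0.603
Therefore the season-average crop coefficient = 0.603.


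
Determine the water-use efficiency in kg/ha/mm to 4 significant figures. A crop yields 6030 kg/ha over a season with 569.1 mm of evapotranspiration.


Approach: apply the water-use efficiency ratio, WUE = yield/ET.
WUE = 6030 / 569.1 = 10.60 kg/ha/mm
Therefore the water-use efficiency = 10.60 kg/ha/mm.


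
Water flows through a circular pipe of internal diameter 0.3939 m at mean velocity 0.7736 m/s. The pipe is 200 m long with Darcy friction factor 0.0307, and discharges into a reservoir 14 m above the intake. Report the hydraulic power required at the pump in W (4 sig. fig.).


Approach: apply continuity + Darcy-Weisbach + hydraulic power, Q = A*v; hf = f*(L/D)*(v^2/(2g)); H = static + hf; P = rho*g*Q*H.
Step 1 — flow rate (continuity, Q = A*v):
  A = pi*(0.3939/2)^2 = 0.121860 m^2
  Q = 0.121860 * 0.7736 = 0.0942710 m^3/s
Step 2 — friction head loss (Darcy-Weisbach):
  hf = 0.0307 * (200/0.3939) * (0.7736^2 / (2*9.81))
  hf = 0.475463 m
Step 3 — total head: H = 14 + 0.475463 = 14.4755 m
Step 4 — hydraulic power (P = rho*g*Q*H):
  P = 1000 * 9.81 * 0.0942710 * 14.4755 = 13390 W
Therefore the hydraulic power required at the pump = 13390 W.


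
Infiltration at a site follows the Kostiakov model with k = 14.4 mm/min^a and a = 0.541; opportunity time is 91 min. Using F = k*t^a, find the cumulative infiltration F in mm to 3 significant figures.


F = 14.4 * 91^0.541 = 165 mm
Therefore the cumulative infiltration F = 165 mm.


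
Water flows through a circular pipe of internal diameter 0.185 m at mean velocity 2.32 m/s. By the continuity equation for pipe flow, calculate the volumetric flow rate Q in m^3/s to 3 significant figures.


Approach: apply the continuity equation for pipe flow, Q = A * v with A = pi*(D/2)^2.
A = pi*(0.185/2)^2 = 0.026880 m^2
Q = 0.026880 * 2.32 = 0.0624 m^3/s
Therefore the volumetric flow rate Q = 0.0624 m^3/s.


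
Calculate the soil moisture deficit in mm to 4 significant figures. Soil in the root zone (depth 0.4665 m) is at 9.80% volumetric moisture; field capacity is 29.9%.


Approach: apply the soil moisture deficit relation, SMD = (FC - theta)/100 * depth * 1000.
SMD = (29.9 - 9.80)/100 * 0.4665 * 1000 = 93.77 mm
Therefore the soil moisture deficit = 93.77 mm.


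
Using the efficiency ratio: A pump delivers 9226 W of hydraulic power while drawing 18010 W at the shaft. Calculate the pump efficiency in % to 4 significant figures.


Approach: apply the efficiency ratio, eta = (P_out/P_in)*100.
eta = (9226 / 18010) * 100 = 51.23 %
Therefore the pump efficiency = 51.23 %.


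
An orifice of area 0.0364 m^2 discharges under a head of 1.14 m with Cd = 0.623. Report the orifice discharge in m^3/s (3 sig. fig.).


Approach: apply the orifice equation, Q = Cd*A*sqrt(2*g*h).
Q = 0.623 * 0.0364 * sqrt(2*9.81*1.14) = 0.107 m^3/s
Therefore the orifice discharge = 0.107 m^3/s.


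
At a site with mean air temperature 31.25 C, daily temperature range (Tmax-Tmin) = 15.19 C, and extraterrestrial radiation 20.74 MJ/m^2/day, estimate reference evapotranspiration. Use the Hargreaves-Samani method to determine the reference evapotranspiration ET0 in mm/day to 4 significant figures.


Approach: apply the Hargreaves-Samani method, ET0 = 0.0023*(Tmean+17.8)*sqrt(Tmax-Tmin)*0.408*Ra.
ET0 = 0.0023*(31.25+17.8)*sqrt(15.19)*0.408*20.74 = 3.721 mm/day
Therefore the reference evapotranspiration ET0 = 3.721 mm/day.


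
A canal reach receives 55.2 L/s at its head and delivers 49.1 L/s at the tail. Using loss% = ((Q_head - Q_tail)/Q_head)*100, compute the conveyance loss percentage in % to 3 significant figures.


loss = ((55.2 - 49.1)/55.2)*100 = 11.1 %
Therefore the conveyance loss percentage = 11.1 %.


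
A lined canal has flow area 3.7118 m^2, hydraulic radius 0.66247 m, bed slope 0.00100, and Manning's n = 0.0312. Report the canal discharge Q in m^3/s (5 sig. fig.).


Approach: apply Manning's equation, Q = (1/n)*A*R^(2/3)*S^(1/2).
Q = (1/0.0312) * 3.7118 * 0.66247^(2/3) * 0.00100^(1/2) = 2.8590 m^3/s
Therefore the canal discharge Q = 2.8590 m^3/s.


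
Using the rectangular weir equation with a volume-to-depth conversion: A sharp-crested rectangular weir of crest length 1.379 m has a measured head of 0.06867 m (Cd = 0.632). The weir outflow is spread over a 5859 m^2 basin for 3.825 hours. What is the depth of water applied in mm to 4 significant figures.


Approach: apply the rectangular weir equation with a volume-to-depth conversion, Q = (2/3)*Cd*L*sqrt(2g)*H^1.5; d = Q*t/A * 1000.
Step 1 — weir discharge:
  Q = (2/3)*0.632*1.379*sqrt(2*9.81)*0.06867^1.5 = 0.0463116 m^3/s
Step 2 — volume: V = 0.0463116 * 3.825*3600 = 637.711 m^3
Step 3 — depth: d = V/A * 1000 = 637.711/5859 * 1000 = 108.8 mm
Therefore the depth of water applied = 108.8 mm.


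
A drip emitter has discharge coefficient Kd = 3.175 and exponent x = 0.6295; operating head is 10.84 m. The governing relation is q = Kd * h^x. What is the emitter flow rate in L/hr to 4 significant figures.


q = 3.175 * 10.84^0.6295 = 14.23 L/hr
Therefore the emitter flow rate = 14.23 L/hr.


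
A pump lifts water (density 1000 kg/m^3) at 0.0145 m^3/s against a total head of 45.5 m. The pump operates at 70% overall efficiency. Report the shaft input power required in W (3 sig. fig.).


Approach: apply hydraulic power then efficiency conversion, P = rho*g*Q*H; P_in = P/eta.
Step 1 — hydraulic power (P = rho*g*Q*H):
  P = 1000 * 9.81 * 0.0145 * 45.5 = 6472.1 W
Step 2 — input power: P_in = P/eta = 6472.1 / 0.7 = 9250 W
Therefore the shaft input power required = 9250 W.


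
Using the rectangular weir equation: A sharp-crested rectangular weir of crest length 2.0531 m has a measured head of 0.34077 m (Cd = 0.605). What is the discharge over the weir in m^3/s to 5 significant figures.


Approach: apply the rectangular weir equation, Q = (2/3)*Cd*L*sqrt(2g)*H^1.5.
Q = (2/3)*0.605*2.0531*sqrt(2*9.81)*0.34077^1.5 = 0.72965 m^3/s
Therefore the discharge over the weir = 0.72965 m^3/s.


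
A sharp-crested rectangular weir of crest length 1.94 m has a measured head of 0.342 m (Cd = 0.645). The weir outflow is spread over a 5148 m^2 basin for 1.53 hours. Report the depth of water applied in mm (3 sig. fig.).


Approach: apply the rectangular weir equation with a volume-to-depth conversion, Q = (2/3)*Cd*L*sqrt(2g)*H^1.5; d = Q*t/A * 1000.
Step 1 — weir discharge:
  Q = (2/3)*0.645*1.94*sqrt(2*9.81)*0.342^1.5 = 0.73902 m^3/s
Step 2 — volume: V = 0.73902 * 1.53*3600 = 4070.5 m^3
Step 3 — depth: d = V/A * 1000 = 4070.5/5148 * 1000 = 791 mm
Therefore the depth of water applied = 791 mm.


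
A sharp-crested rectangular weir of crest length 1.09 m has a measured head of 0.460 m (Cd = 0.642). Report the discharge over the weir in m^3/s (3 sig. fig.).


Approach: apply the rectangular weir equation, Q = (2/3)*Cd*L*sqrt(2g)*H^1.5.
Q = (2/3)*0.642*1.09*sqrt(2*9.81)*0.460^1.5 = 0.645 m^3/s
Therefore the discharge over the weir = 0.645 m^3/s.


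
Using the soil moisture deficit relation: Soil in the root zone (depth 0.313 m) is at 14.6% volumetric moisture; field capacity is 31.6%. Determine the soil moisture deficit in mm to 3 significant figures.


Approach: apply the soil moisture deficit relation, SMD = (FC - theta)/100 * depth * 1000.
SMD = (31.6 - 14.6)/100 * 0.313 * 1000 = 53.2 mm
Therefore the soil moisture deficit = 53.2 mm.


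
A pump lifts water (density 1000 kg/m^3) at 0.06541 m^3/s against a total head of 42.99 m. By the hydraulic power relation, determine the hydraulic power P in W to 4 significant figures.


Approach: apply the hydraulic power relation, P = rho*g*Q*H.
P = 1000 * 9.81 * 0.06541 * 42.99 = 27590 W
Therefore the hydraulic power P = 27590 W.


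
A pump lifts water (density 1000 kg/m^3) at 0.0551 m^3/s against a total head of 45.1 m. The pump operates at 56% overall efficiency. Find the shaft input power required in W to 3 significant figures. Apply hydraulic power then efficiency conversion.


Approach: apply hydraulic power then efficiency conversion, P = rho*g*Q*H; P_in = P/eta.
Step 1 — hydraulic power (P = rho*g*Q*H):
  P = 1000 * 9.81 * 0.0551 * 45.1 = 24378 W
Step 2 — input power: P_in = P/eta = 24378 / 0.56 = 43500 W
Therefore the shaft input power required = 43500 W.


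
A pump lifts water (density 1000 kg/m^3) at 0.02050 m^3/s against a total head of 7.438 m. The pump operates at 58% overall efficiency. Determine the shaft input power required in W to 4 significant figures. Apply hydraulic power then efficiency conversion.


Approach: apply hydraulic power then efficiency conversion, P = rho*g*Q*H; P_in = P/eta.
Step 1 — hydraulic power (P = rho*g*Q*H):
  P = 1000 * 9.81 * 0.02050 * 7.438 = 1495.82 W
Step 2 — input power: P_in = P/eta = 1495.82 / 0.58 = 2579 W
Therefore the shaft input power required = 2579 W.


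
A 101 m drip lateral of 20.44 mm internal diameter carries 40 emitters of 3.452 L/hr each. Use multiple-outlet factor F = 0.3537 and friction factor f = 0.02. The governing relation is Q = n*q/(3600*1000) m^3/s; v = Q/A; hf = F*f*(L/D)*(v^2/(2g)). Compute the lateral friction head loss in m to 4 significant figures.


Q = 40*3.452/(3600*1000) = 3.83556e-05 m^3/s
A = pi*(20.44e-3/2)^2 = 3.28134e-04 m^2, so v = Q/A = 0.116890 m/s
hf = 0.3537*0.02*(101/0.02044)*(0.116890^2/(2*9.81)) = 0.02434 m
Therefore the lateral friction head loss = 0.02434 m.


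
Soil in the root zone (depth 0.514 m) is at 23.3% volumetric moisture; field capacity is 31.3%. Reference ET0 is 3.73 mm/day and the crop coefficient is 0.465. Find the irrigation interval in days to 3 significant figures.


Approach: apply soil-water budget scheduling, SMD = (FC-theta)/100*depth*1000; ETc = ET0*Kc; interval = SMD/ETc.
Step 1 — soil moisture deficit:
  SMD = (31.3 - 23.3)/100 * 0.514 * 1000 = 41.120 mm
Step 2 — daily crop ET (ETc = ET0*Kc):
  ETc = 3.73 * 0.465 = 1.7345 mm/day
Step 3 — irrigation interval (SMD/ETc):
  interval = 41.120 / 1.7345 = 23.7 days
Therefore the irrigation interval = 23.7 days.


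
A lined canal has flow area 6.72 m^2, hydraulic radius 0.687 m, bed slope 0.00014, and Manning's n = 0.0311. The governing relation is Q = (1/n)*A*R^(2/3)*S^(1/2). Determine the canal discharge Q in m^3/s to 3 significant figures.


Q = (1/0.0311) * 6.72 * 0.687^(2/3) * 0.00014^(1/2) = 1.99 m^3/s
Therefore the canal discharge Q = 1.99 m^3/s.


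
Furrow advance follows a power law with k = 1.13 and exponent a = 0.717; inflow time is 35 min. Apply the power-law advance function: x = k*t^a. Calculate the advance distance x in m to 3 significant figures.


x = 1.13 * 35^0.717 = 14.5 m
Therefore the advance distance x = 14.5 m.


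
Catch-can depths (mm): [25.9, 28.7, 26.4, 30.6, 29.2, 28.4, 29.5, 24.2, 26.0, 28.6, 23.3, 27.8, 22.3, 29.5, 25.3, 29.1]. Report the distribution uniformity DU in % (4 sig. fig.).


Approach: apply the low-quarter distribution uniformity, DU = (mean of lowest quarter of readings / overall mean)*100.
sorted lowest 4 of 16: [22.3, 23.3, 24.2, 25.3] -> mean = 23.7750 mm
overall mean = 27.1750 mm
DU = (23.7750/27.1750)*100 = 87.49 %
Therefore the distribution uniformity DU = 87.49 %.


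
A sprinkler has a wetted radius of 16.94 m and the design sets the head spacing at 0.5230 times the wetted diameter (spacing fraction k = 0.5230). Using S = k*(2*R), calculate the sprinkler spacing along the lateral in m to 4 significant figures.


S = 0.5230 * (2 * 16.94) = 17.72 m
Therefore the sprinkler spacing along the lateral = 17.72 m.


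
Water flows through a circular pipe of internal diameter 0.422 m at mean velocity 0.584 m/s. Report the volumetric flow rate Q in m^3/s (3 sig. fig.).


Approach: apply the continuity equation for pipe flow, Q = A * v with A = pi*(D/2)^2.
A = pi*(0.422/2)^2 = 0.13987 m^2
Q = 0.13987 * 0.584 = 0.0817 m^3/s
Therefore the volumetric flow rate Q = 0.0817 m^3/s.


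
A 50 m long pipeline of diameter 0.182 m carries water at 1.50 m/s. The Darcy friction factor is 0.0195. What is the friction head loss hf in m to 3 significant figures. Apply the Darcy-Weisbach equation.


Approach: apply the Darcy-Weisbach equation, hf = f*(L/D)*(v^2/(2g)).
hf = 0.0195 * (50/0.182) * (1.50^2 / (2*9.81))
hf = 0.614 m
Therefore the friction head loss hf = 0.614 m.


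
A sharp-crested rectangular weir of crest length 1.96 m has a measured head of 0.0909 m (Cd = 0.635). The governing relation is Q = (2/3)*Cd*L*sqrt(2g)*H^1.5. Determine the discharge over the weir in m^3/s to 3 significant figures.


Q = (2/3)*0.635*1.96*sqrt(2*9.81)*0.0909^1.5 = 0.101 m^3/s
Therefore the discharge over the weir = 0.101 m^3/s.


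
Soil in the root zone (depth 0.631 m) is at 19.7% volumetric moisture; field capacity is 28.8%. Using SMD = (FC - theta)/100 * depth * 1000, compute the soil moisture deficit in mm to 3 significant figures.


SMD = (28.8 - 19.7)/100 * 0.631 * 1000 = 57.4 mm
Therefore the soil moisture deficit = 57.4 mm.


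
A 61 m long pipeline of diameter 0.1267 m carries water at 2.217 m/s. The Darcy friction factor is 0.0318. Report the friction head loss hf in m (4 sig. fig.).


Approach: apply the Darcy-Weisbach equation, hf = f*(L/D)*(v^2/(2g)).
hf = 0.0318 * (61/0.1267) * (2.217^2 / (2*9.81))
hf = 3.835 m
Therefore the friction head loss hf = 3.835 m.


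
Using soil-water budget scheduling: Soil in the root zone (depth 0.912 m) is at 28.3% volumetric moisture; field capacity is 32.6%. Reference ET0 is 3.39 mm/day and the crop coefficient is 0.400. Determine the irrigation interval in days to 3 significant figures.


Approach: apply soil-water budget scheduling, SMD = (FC-theta)/100*depth*1000; ETc = ET0*Kc; interval = SMD/ETc.
Step 1 — soil moisture deficit:
  SMD = (32.6 - 28.3)/100 * 0.912 * 1000 = 39.216 mm
Step 2 — daily crop ET (ETc = ET0*Kc):
  ETc = 3.39 * 0.400 = 1.3560 mm/day
Step 3 — irrigation interval (SMD/ETc):
  interval = 39.216 / 1.3560 = 28.9 days
Therefore the irrigation interval = 28.9 days.


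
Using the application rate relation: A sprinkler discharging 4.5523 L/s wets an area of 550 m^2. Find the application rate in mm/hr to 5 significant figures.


Approach: apply the application rate relation, rate = (Q/A)*3600.
rate = (4.5523 / 550) * 3600 = 29.797 mm/hr
Therefore the application rate = 29.797 mm/hr.


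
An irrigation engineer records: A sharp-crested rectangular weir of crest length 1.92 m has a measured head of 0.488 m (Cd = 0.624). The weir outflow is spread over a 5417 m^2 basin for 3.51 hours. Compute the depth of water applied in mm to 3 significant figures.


Approach: apply the rectangular weir equation with a volume-to-depth conversion, Q = (2/3)*Cd*L*sqrt(2g)*H^1.5; d = Q*t/A * 1000.
Step 1 — weir discharge:
  Q = (2/3)*0.624*1.92*sqrt(2*9.81)*0.488^1.5 = 1.2061 m^3/s
Step 2 — volume: V = 1.2061 * 3.51*3600 = 15240 m^3
Step 3 — depth: d = V/A * 1000 = 15240/5417 * 1000 = 2810 mm
Therefore the depth of water applied = 2810 mm.


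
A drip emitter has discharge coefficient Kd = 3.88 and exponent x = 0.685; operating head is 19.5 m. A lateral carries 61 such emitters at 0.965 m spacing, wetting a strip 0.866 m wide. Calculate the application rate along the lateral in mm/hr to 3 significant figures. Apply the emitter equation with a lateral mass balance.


Approach: apply the emitter equation with a lateral mass balance, q = Kd*h^x; Q = n*q; rate = Q/(n*spacing*width).
Step 1 — single emitter flow (q = Kd*h^x):
  q = 3.88 * 19.5^0.685 = 29.683 L/hr
Step 2 — total lateral flow: Q = 61 * 29.683 = 1810.7 L/hr
Step 3 — wetted area: A = 61 * 0.965 * 0.866 = 50.977 m^2
Step 4 — application rate: Q/A = 1810.7/50.977 = 35.5 mm/hr
Therefore the application rate along the lateral = 35.5 mm/hr.


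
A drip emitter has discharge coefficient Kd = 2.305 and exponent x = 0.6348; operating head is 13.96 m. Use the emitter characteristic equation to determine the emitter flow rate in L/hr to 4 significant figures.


Approach: apply the emitter characteristic equation, q = Kd * h^x.
q = 2.305 * 13.96^0.6348 = 12.29 L/hr
Therefore the emitter flow rate = 12.29 L/hr.


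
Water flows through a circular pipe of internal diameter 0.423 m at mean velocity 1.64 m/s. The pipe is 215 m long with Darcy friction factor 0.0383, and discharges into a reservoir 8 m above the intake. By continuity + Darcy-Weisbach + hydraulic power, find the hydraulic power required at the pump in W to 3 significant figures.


Approach: apply continuity + Darcy-Weisbach + hydraulic power, Q = A*v; hf = f*(L/D)*(v^2/(2g)); H = static + hf; P = rho*g*Q*H.
Step 1 — flow rate (continuity, Q = A*v):
  A = pi*(0.423/2)^2 = 0.14053 m^2
  Q = 0.14053 * 1.64 = 0.23047 m^3/s
Step 2 — friction head loss (Darcy-Weisbach):
  hf = 0.0383 * (215/0.423) * (1.64^2 / (2*9.81))
  hf = 2.6686 m
Step 3 — total head: H = 8 + 2.6686 = 10.669 m
Step 4 — hydraulic power (P = rho*g*Q*H):
  P = 1000 * 9.81 * 0.23047 * 10.669 = 24100 W
Therefore the hydraulic power required at the pump = 24100 W.


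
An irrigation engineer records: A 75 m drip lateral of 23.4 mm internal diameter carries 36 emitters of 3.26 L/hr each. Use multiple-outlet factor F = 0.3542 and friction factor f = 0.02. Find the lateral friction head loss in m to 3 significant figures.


Approach: apply Darcy-Weisbach with the multiple-outlet F-factor, Q = n*q/(3600*1000) m^3/s; v = Q/A; hf = F*f*(L/D)*(v^2/(2g)).
Q = 36*3.26/(3600*1000) = 3.2600e-05 m^3/s
A = pi*(23.4e-3/2)^2 = 4.3005e-04 m^2, so v = Q/A = 0.075805 m/s
hf = 0.3542*0.02*(75/0.0234)*(0.075805^2/(2*9.81)) = 0.00665 m
Therefore the lateral friction head loss = 0.00665 m.


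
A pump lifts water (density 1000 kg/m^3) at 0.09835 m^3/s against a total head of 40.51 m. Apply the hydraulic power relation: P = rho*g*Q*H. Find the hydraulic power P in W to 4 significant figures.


P = 1000 * 9.81 * 0.09835 * 40.51 = 39080 W
Therefore the hydraulic power P = 39080 W.


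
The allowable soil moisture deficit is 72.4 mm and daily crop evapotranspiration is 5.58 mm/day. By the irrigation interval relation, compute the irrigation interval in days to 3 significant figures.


Approach: apply the irrigation interval relation, interval = SMD / ETc.
interval = 72.4 / 5.58 = 13.0 days
Therefore the irrigation interval = 13.0 days.


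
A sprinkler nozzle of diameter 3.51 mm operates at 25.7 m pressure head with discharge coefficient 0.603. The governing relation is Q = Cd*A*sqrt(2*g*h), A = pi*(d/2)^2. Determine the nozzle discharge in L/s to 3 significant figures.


A = pi*(3.51e-3/2)^2 = 9.6762e-06 m^2
Q = 0.603 * 9.6762e-06 * sqrt(2*9.81*25.7) * 1000 = 0.131 L/s
Therefore the nozzle discharge = 0.131 L/s.


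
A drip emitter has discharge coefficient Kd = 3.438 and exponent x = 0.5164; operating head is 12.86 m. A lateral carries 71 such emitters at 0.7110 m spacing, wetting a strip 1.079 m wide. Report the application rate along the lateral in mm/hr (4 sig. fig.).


Approach: apply the emitter equation with a lateral mass balance, q = Kd*h^x; Q = n*q; rate = Q/(n*spacing*width).
Step 1 — single emitter flow (q = Kd*h^x):
  q = 3.438 * 12.86^0.5164 = 12.8564 L/hr
Step 2 — total lateral flow: Q = 71 * 12.8564 = 912.801 L/hr
Step 3 — wetted area: A = 71 * 0.7110 * 1.079 = 54.4690 m^2
Step 4 — application rate: Q/A = 912.801/54.4690 = 16.76 mm/hr
Therefore the application rate along the lateral = 16.76 mm/hr.


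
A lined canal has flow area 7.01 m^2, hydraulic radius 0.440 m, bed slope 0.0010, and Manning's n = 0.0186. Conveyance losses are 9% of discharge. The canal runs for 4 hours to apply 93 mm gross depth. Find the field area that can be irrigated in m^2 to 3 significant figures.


Approach: apply Manning's equation with a conveyance and depth budget, Q = (1/n)*A*R^(2/3)*S^(1/2); Q_field = Q*(1-loss); Area = Q_field*t/(d/1000).
Step 1 — canal discharge (Manning's equation):
  Q = (1/0.0186) * 7.01 * 0.440^(2/3) * 0.0010^(1/2) = 6.8946 m^3/s
Step 2 — delivered flow: Q_field = 6.8946*(1 - 9/100) = 6.2741 m^3/s
Step 3 — volume delivered: V = 6.2741 * 4*3600 = 90346 m^3
Step 4 — area served: A = V / (depth/1000) = 90346 / 0.093 = 971000 m^2
Therefore the field area that can be irrigated = 971000 m^2.


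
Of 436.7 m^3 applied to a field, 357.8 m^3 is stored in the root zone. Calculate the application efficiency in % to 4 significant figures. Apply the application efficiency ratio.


Approach: apply the application efficiency ratio, Ea = (stored/applied)*100.
Ea = (357.8/436.7)*100 = 81.93 %
Therefore the application efficiency = 81.93 %.


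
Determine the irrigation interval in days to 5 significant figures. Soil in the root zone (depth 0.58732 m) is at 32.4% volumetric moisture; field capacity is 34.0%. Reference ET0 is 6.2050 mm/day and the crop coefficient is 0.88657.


Approach: apply soil-water budget scheduling, SMD = (FC-theta)/100*depth*1000; ETc = ET0*Kc; interval = SMD/ETc.
Step 1 — soil moisture deficit:
  SMD = (34.0 - 32.4)/100 * 0.58732 * 1000 = 9.397120 mm
Step 2 — daily crop ET (ETc = ET0*Kc):
  ETc = 6.2050 * 0.88657 = 5.501167 mm/day
Step 3 — irrigation interval (SMD/ETc):
  interval = 9.397120 / 5.501167 = 1.7082 days
Therefore the irrigation interval = 1.7082 days.


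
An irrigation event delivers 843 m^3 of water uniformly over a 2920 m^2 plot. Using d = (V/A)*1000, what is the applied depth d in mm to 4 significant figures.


d = (843 / 2920) * 1000 = 288.7 mm
Therefore the applied depth d = 288.7 mm.


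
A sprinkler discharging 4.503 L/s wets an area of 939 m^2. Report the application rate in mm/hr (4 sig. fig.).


Approach: apply the application rate relation, rate = (Q/A)*3600.
rate = (4.503 / 939) * 3600 = 17.26 mm/hr
Therefore the application rate = 17.26 mm/hr.


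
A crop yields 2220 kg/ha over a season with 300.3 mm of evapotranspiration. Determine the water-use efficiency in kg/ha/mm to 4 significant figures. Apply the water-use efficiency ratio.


Approach: apply the water-use efficiency ratio, WUE = yield/ET.
WUE = 2220 / 300.3 = 7.393 kg/ha/mm
Therefore the water-use efficiency = 7.393 kg/ha/mm.


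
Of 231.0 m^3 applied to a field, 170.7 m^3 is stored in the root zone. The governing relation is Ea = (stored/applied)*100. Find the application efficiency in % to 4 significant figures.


Ea = (170.7/231.0)*100 = 73.90 %
Therefore the application efficiency = 73.90 %.


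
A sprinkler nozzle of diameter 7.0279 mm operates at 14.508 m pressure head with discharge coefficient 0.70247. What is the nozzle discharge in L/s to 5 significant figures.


Approach: apply the orifice equation, Q = Cd*A*sqrt(2*g*h), A = pi*(d/2)^2.
A = pi*(7.0279e-3/2)^2 = 3.879190e-05 m^2
Q = 0.70247 * 3.879190e-05 * sqrt(2*9.81*14.508) * 1000 = 0.45975 L/s
Therefore the nozzle discharge = 0.45975 L/s.


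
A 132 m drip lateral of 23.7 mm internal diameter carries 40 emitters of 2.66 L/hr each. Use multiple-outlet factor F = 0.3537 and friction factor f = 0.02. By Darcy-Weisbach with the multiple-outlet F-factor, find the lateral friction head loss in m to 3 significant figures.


Approach: apply Darcy-Weisbach with the multiple-outlet F-factor, Q = n*q/(3600*1000) m^3/s; v = Q/A; hf = F*f*(L/D)*(v^2/(2g)).
Q = 40*2.66/(3600*1000) = 2.9556e-05 m^3/s
A = pi*(23.7e-3/2)^2 = 4.4115e-04 m^2, so v = Q/A = 0.066997 m/s
hf = 0.3537*0.02*(132/0.0237)*(0.066997^2/(2*9.81)) = 0.00901 m
Therefore the lateral friction head loss = 0.00901 m.


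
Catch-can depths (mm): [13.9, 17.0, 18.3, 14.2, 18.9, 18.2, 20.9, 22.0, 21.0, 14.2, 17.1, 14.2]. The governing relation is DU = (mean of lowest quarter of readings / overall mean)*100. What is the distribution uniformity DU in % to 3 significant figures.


sorted lowest 3 of 12: [13.9, 14.2, 14.2] -> mean = 14.100 mm
overall mean = 17.492 mm
DU = (14.100/17.492)*100 = 80.6 %
Therefore the distribution uniformity DU = 80.6 %.


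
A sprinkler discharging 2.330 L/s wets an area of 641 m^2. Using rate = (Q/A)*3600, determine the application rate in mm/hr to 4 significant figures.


rate = (2.330 / 641) * 3600 = 13.09 mm/hr
Therefore the application rate = 13.09 mm/hr.


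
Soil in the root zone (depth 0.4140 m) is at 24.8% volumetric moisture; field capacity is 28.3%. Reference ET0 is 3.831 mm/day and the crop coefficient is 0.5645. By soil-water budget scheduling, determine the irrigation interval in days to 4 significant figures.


Approach: apply soil-water budget scheduling, SMD = (FC-theta)/100*depth*1000; ETc = ET0*Kc; interval = SMD/ETc.
Step 1 — soil moisture deficit:
  SMD = (28.3 - 24.8)/100 * 0.4140 * 1000 = 14.4900 mm
Step 2 — daily crop ET (ETc = ET0*Kc):
  ETc = 3.831 * 0.5645 = 2.16260 mm/day
Step 3 — irrigation interval (SMD/ETc):
  interval = 14.4900 / 2.16260 = 6.700 days
Therefore the irrigation interval = 6.700 days.


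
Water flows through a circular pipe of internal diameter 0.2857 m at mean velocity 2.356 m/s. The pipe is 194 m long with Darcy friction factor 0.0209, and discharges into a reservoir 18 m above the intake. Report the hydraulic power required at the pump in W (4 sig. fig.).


Approach: apply continuity + Darcy-Weisbach + hydraulic power, Q = A*v; hf = f*(L/D)*(v^2/(2g)); H = static + hf; P = rho*g*Q*H.
Step 1 — flow rate (continuity, Q = A*v):
  A = pi*(0.2857/2)^2 = 0.0641077 m^2
  Q = 0.0641077 * 2.356 = 0.151038 m^3/s
Step 2 — friction head loss (Darcy-Weisbach):
  hf = 0.0209 * (194/0.2857) * (2.356^2 / (2*9.81))
  hf = 4.01504 m
Step 3 — total head: H = 18 + 4.01504 = 22.0150 m
Step 4 — hydraulic power (P = rho*g*Q*H):
  P = 1000 * 9.81 * 0.151038 * 22.0150 = 32620 W
Therefore the hydraulic power required at the pump = 32620 W.


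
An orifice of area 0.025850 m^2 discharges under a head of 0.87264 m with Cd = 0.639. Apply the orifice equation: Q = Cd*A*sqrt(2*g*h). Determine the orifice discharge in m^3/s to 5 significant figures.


Q = 0.639 * 0.025850 * sqrt(2*9.81*0.87264) = 0.068348 m^3/s
Therefore the orifice discharge = 0.068348 m^3/s.


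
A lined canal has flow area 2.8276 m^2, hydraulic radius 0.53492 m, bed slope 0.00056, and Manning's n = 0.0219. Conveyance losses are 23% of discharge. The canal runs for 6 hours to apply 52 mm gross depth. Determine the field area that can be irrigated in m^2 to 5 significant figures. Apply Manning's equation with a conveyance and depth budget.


Approach: apply Manning's equation with a conveyance and depth budget, Q = (1/n)*A*R^(2/3)*S^(1/2); Q_field = Q*(1-loss); Area = Q_field*t/(d/1000).
Step 1 — canal discharge (Manning's equation):
  Q = (1/0.0219) * 2.8276 * 0.53492^(2/3) * 0.00056^(1/2) = 2.013386 m^3/s
Step 2 — delivered flow: Q_field = 2.013386*(1 - 23/100) = 1.550307 m^3/s
Step 3 — volume delivered: V = 1.550307 * 6*3600 = 33486.64 m^3
Step 4 — area served: A = V / (depth/1000) = 33486.64 / 0.052 = 643970 m^2
Therefore the field area that can be irrigated = 643970 m^2.


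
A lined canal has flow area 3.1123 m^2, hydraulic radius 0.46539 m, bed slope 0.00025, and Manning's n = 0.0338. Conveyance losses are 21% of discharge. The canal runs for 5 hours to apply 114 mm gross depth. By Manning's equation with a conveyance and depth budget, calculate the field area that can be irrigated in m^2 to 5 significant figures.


Approach: apply Manning's equation with a conveyance and depth budget, Q = (1/n)*A*R^(2/3)*S^(1/2); Q_field = Q*(1-loss); Area = Q_field*t/(d/1000).
Step 1 — canal discharge (Manning's equation):
  Q = (1/0.0338) * 3.1123 * 0.46539^(2/3) * 0.00025^(1/2) = 0.8743382 m^3/s
Step 2 — delivered flow: Q_field = 0.8743382*(1 - 21/100) = 0.6907272 m^3/s
Step 3 — volume delivered: V = 0.6907272 * 5*3600 = 12433.09 m^3
Step 4 — area served: A = V / (depth/1000) = 12433.09 / 0.114 = 109060 m^2
Therefore the field area that can be irrigated = 109060 m^2.


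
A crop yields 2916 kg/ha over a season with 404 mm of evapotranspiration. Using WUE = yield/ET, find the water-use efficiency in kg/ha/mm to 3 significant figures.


WUE = 2916 / 404 = 7.22 kg/ha/mm
Therefore the water-use efficiency = 7.22 kg/ha/mm.


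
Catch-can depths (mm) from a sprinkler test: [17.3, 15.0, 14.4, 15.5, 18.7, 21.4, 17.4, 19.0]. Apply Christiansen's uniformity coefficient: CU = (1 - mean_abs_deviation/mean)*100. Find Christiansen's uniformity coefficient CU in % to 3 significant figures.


mean = 17.337 mm
mean |d_i - mean| = 1.7875 mm
CU = (1 - 1.7875/17.337)*100 = 89.7 %
Therefore Christiansen's uniformity coefficient CU = 89.7 %.


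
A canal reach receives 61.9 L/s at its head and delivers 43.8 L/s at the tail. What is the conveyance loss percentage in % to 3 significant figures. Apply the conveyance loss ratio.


Approach: apply the conveyance loss ratio, loss% = ((Q_head - Q_tail)/Q_head)*100.
loss = ((61.9 - 43.8)/61.9)*100 = 29.2 %
Therefore the conveyance loss percentage = 29.2 %.


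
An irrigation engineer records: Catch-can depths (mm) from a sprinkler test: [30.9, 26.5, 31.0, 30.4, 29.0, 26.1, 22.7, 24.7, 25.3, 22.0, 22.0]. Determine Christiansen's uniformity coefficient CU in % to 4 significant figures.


Approach: apply Christiansen's uniformity coefficient, CU = (1 - mean_abs_deviation/mean)*100.
mean = 26.4182 mm
mean |d_i - mean| = 2.85620 mm
CU = (1 - 2.85620/26.4182)*100 = 89.19 %
Therefore Christiansen's uniformity coefficient CU = 89.19 %.


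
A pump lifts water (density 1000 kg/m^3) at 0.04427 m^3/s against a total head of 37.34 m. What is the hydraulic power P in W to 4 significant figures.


Approach: apply the hydraulic power relation, P = rho*g*Q*H.
P = 1000 * 9.81 * 0.04427 * 37.34 = 16220 W
Therefore the hydraulic power P = 16220 W.


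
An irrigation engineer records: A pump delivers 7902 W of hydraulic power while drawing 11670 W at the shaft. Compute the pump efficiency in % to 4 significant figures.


Approach: apply the efficiency ratio, eta = (P_out/P_in)*100.
eta = (7902 / 11670) * 100 = 67.71 %
Therefore the pump efficiency = 67.71 %.


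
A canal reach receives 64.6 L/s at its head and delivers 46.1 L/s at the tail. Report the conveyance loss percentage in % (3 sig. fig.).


Approach: apply the conveyance loss ratio, loss% = ((Q_head - Q_tail)/Q_head)*100.
loss = ((64.6 - 46.1)/64.6)*100 = 28.6 %
Therefore the conveyance loss percentage = 28.6 %.


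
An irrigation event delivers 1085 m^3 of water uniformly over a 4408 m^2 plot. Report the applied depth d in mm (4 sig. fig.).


Approach: apply depth from volume over area, d = (V/A)*1000.
d = (1085 / 4408) * 1000 = 246.1 mm
Therefore the applied depth d = 246.1 mm.


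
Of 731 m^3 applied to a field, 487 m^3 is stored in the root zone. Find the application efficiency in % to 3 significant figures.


Approach: apply the application efficiency ratio, Ea = (stored/applied)*100.
Ea = (487/731)*100 = 66.6 %
Therefore the application efficiency = 66.6 %.


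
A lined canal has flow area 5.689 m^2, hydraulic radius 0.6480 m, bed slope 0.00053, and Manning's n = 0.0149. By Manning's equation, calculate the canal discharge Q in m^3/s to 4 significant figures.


Approach: apply Manning's equation, Q = (1/n)*A*R^(2/3)*S^(1/2).
Q = (1/0.0149) * 5.689 * 0.6480^(2/3) * 0.00053^(1/2) = 6.582 m^3/s
Therefore the canal discharge Q = 6.582 m^3/s.


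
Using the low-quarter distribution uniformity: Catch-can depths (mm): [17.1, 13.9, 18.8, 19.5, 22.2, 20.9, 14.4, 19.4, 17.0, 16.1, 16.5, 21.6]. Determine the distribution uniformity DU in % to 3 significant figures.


Approach: apply the low-quarter distribution uniformity, DU = (mean of lowest quarter of readings / overall mean)*100.
sorted lowest 3 of 12: [13.9, 14.4, 16.1] -> mean = 14.800 mm
overall mean = 18.117 mm
DU = (14.800/18.117)*100 = 81.7 %
Therefore the distribution uniformity DU = 81.7 %.


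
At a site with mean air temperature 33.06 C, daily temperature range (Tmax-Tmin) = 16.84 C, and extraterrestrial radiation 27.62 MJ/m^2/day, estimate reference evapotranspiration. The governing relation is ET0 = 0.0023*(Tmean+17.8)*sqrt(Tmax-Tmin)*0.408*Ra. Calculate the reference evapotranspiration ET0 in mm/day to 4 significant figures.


ET0 = 0.0023*(33.06+17.8)*sqrt(16.84)*0.408*27.62 = 5.410 mm/day
Therefore the reference evapotranspiration ET0 = 5.410 mm/day.


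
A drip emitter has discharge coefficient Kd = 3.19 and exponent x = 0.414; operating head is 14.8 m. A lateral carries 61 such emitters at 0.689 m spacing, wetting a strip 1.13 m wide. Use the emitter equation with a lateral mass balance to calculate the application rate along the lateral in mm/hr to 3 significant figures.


Approach: apply the emitter equation with a lateral mass balance, q = Kd*h^x; Q = n*q; rate = Q/(n*spacing*width).
Step 1 — single emitter flow (q = Kd*h^x):
  q = 3.19 * 14.8^0.414 = 9.7337 L/hr
Step 2 — total lateral flow: Q = 61 * 9.7337 = 593.76 L/hr
Step 3 — wetted area: A = 61 * 0.689 * 1.13 = 47.493 m^2
Step 4 — application rate: Q/A = 593.76/47.493 = 12.5 mm/hr
Therefore the application rate along the lateral = 12.5 mm/hr.


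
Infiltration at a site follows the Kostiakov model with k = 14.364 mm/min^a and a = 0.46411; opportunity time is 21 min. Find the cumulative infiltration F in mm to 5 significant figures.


Approach: apply the Kostiakov infiltration equation, F = k*t^a.
F = 14.364 * 21^0.46411 = 59.011 mm
Therefore the cumulative infiltration F = 59.011 mm.


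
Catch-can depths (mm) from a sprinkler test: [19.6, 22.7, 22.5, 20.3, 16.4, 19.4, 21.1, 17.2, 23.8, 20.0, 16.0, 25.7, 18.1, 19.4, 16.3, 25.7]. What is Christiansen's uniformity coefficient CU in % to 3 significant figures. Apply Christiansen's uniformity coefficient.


Approach: apply Christiansen's uniformity coefficient, CU = (1 - mean_abs_deviation/mean)*100.
mean = 20.262 mm
mean |d_i - mean| = 2.4953 mm
CU = (1 - 2.4953/20.262)*100 = 87.7 %
Therefore Christiansen's uniformity coefficient CU = 87.7 %.


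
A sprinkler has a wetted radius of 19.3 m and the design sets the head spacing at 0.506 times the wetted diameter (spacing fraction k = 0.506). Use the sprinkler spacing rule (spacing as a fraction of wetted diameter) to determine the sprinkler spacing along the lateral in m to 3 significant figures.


Approach: apply the sprinkler spacing rule (spacing as a fraction of wetted diameter), S = k*(2*R).
S = 0.506 * (2 * 19.3) = 19.5 m
Therefore the sprinkler spacing along the lateral = 19.5 m.


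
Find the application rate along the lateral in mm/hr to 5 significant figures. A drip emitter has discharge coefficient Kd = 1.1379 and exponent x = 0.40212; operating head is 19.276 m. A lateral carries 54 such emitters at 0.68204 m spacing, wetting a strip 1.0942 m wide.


Approach: apply the emitter equation with a lateral mass balance, q = Kd*h^x; Q = n*q; rate = Q/(n*spacing*width).
Step 1 — single emitter flow (q = Kd*h^x):
  q = 1.1379 * 19.276^0.40212 = 3.739686 L/hr
Step 2 — total lateral flow: Q = 54 * 3.739686 = 201.9430 L/hr
Step 3 — wetted area: A = 54 * 0.68204 * 1.0942 = 40.29956 m^2
Step 4 — application rate: Q/A = 201.9430/40.29956 = 5.0110 mm/hr
Therefore the application rate along the lateral = 5.0110 mm/hr.


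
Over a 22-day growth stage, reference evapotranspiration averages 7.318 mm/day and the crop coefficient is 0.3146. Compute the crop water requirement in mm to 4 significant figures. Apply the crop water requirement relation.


Approach: apply the crop water requirement relation, CWR = ET0 * Kc * days.
CWR = 7.318 * 0.3146 * 22 = 50.65 mm
Therefore the crop water requirement = 50.65 mm.


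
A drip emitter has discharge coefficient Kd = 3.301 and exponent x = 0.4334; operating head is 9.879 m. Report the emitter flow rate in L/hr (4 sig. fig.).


Approach: apply the emitter characteristic equation, q = Kd * h^x.
q = 3.301 * 9.879^0.4334 = 8.907 L/hr
Therefore the emitter flow rate = 8.907 L/hr.


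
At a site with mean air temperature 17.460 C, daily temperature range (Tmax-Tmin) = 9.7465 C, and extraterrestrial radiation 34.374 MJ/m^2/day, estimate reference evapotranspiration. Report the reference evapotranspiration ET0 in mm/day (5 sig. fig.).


Approach: apply the Hargreaves-Samani method, ET0 = 0.0023*(Tmean+17.8)*sqrt(Tmax-Tmin)*0.408*Ra.
ET0 = 0.0023*(17.460+17.8)*sqrt(9.7465)*0.408*34.374 = 3.5508 mm/day
Therefore the reference evapotranspiration ET0 = 3.5508 mm/day.


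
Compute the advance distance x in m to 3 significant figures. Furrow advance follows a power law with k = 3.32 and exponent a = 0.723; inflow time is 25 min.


Approach: apply the power-law advance function, x = k*t^a.
x = 3.32 * 25^0.723 = 34.0 m
Therefore the advance distance x = 34.0 m.


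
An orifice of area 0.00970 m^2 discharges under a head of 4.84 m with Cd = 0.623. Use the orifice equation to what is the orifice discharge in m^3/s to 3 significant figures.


Approach: apply the orifice equation, Q = Cd*A*sqrt(2*g*h).
Q = 0.623 * 0.00970 * sqrt(2*9.81*4.84) = 0.0589 m^3/s
Therefore the orifice discharge = 0.0589 m^3/s.


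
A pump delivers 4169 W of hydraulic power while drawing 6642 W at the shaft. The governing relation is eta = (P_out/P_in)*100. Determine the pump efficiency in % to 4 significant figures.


eta = (4169 / 6642) * 100 = 62.77 %
Therefore the pump efficiency = 62.77 %.


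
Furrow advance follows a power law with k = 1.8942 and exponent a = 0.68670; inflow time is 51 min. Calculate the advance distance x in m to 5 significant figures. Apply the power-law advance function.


Approach: apply the power-law advance function, x = k*t^a.
x = 1.8942 * 51^0.68670 = 28.185 m
Therefore the advance distance x = 28.185 m.


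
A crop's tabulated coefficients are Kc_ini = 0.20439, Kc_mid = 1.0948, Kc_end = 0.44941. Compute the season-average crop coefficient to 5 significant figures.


Approach: apply a simple seasonal average, Kc_avg = (Kc_ini + Kc_mid + Kc_end)/3.
Kc_avg = (0.20439 + 1.0948 + 0.44941)/3 = 0.58287
Therefore the season-average crop coefficient = 0.58287.


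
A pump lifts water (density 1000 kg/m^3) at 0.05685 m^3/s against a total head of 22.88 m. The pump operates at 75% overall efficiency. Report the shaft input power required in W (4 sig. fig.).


Approach: apply hydraulic power then efficiency conversion, P = rho*g*Q*H; P_in = P/eta.
Step 1 — hydraulic power (P = rho*g*Q*H):
  P = 1000 * 9.81 * 0.05685 * 22.88 = 12760.1 W
Step 2 — input power: P_in = P/eta = 12760.1 / 0.75 = 17010 W
Therefore the shaft input power required = 17010 W.


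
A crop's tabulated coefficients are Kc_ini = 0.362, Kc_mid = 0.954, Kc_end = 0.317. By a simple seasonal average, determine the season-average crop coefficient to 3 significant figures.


Approach: apply a simple seasonal average, Kc_avg = (Kc_ini + Kc_mid + Kc_end)/3.
Kc_avg = (0.362 + 0.954 + 0.317)/3 = 0.544
Therefore the season-average crop coefficient = 0.544.


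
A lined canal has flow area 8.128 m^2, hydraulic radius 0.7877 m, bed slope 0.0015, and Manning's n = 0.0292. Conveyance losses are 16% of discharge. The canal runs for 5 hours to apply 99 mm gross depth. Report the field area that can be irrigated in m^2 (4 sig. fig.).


Approach: apply Manning's equation with a conveyance and depth budget, Q = (1/n)*A*R^(2/3)*S^(1/2); Q_field = Q*(1-loss); Area = Q_field*t/(d/1000).
Step 1 — canal discharge (Manning's equation):
  Q = (1/0.0292) * 8.128 * 0.7877^(2/3) * 0.0015^(1/2) = 9.19504 m^3/s
Step 2 — delivered flow: Q_field = 9.19504*(1 - 16/100) = 7.72384 m^3/s
Step 3 — volume delivered: V = 7.72384 * 5*3600 = 139029 m^3
Step 4 — area served: A = V / (depth/1000) = 139029 / 0.099 = 1404000 m^2
Therefore the field area that can be irrigated = 1404000 m^2.
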